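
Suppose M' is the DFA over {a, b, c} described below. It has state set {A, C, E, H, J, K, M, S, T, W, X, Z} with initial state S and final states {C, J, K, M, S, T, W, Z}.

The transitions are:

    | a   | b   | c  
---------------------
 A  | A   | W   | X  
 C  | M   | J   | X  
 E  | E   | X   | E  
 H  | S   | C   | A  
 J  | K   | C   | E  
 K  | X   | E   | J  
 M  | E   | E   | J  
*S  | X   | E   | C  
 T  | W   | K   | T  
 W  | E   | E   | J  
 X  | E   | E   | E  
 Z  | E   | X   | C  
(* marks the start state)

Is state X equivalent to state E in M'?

Yes

First remove the unreachable states {A,H,T,W,Z}; 7 states remain.
P0 = {C,J,K,M,S} | {E,X}.
Split {C,J,K,M,S} by δ(·,a) → {K,M,S} and {C,J}.
Stable partition: {K,M,S} | {E,X} | {C,J} — 3 equivalence classes.
X and E lie in the same block of the stable partition, so they are equivalent — no string distinguishes them.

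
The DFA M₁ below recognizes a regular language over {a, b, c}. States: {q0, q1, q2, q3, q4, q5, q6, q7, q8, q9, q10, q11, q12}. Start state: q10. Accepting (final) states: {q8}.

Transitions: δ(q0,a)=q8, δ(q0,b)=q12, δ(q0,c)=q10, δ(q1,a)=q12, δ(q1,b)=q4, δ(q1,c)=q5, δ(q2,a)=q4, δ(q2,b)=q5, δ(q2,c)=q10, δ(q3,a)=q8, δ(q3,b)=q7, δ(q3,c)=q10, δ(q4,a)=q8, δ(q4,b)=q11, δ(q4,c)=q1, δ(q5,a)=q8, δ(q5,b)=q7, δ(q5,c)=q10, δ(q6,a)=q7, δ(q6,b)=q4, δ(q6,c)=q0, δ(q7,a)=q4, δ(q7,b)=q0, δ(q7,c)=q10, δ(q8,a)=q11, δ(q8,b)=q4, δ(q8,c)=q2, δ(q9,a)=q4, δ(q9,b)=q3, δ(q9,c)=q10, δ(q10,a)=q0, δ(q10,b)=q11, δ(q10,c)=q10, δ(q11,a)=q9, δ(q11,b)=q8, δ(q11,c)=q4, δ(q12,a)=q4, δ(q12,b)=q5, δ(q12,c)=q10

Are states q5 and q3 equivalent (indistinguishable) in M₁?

Yes

States {q6} cannot be reached from the start state, so discard them.
Start with accepting vs non-accepting: {q8} | {q0,q1,q2,q3,q4,q5,q7,q9,q10,q11,q12}.
Split {q0,q1,q2,q3,q4,q5,q7,q9,q10,q11,q12} by δ(·,a) → {q1,q2,q7,q9,q10,q11,q12} and {q0,q3,q4,q5}.
Split {q1,q2,q7,q9,q10,q11,q12} by δ(·,a) → {q2,q7,q9,q10,q12} and {q1,q11}.
On input b, block {q2,q7,q9,q10,q12} splits into {q2,q7,q9,q12} and {q10}.
Split {q0,q3,q4,q5} by δ(·,b) → {q0,q3,q5} and {q4}.
Refine {q1,q11} on symbol b: members go to different blocks, giving {q1} and {q11}.
Stable partition: {q8} | {q2,q7,q9,q12} | {q0,q3,q5} | {q1} | {q10} | {q4} | {q11} — 7 equivalence classes.
q5 and q3 lie in the same block of the stable partition, so they are equivalent — no string distinguishes them.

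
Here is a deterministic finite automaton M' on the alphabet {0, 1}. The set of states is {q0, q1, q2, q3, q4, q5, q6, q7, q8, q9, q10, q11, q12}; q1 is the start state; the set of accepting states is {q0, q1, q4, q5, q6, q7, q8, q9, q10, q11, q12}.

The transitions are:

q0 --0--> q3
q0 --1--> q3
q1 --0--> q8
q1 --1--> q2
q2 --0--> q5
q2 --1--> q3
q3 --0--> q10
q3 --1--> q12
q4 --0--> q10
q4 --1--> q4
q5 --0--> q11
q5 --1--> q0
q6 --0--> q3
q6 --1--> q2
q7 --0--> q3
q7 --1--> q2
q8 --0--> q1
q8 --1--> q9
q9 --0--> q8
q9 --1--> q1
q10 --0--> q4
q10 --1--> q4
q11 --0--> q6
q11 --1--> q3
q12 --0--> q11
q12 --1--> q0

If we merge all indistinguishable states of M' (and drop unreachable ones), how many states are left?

10

States {q7} cannot be reached from the start state, so discard them.
P0 = {q0,q1,q4,q5,q6,q8,q9,q10,q11,q12} | {q2,q3}.
On input 0, block {q0,q1,q4,q5,q6,q8,q9,q10,q11,q12} splits into {q1,q4,q5,q8,q9,q10,q11,q12} and {q0,q6}.
On input 0, block {q1,q4,q5,q8,q9,q10,q11,q12} splits into {q1,q4,q5,q8,q9,q10,q12} and {q11}.
On input 0, block {q1,q4,q5,q8,q9,q10,q12} splits into {q1,q4,q8,q9,q10} and {q5,q12}.
Refine {q1,q4,q8,q9,q10} on symbol 1: members go to different blocks, giving {q4,q8,q9,q10} and {q1}.
On input 0, block {q4,q8,q9,q10} splits into {q4,q9,q10} and {q8}.
Refine {q4,q9,q10} on symbol 0: members go to different blocks, giving {q4,q10} and {q9}.
Split {q2,q3} by δ(·,0) → {q2} and {q3}.
Split {q0,q6} by δ(·,1) → {q0} and {q6}.
The partition is now stable with 10 blocks: {q4,q10} | {q2} | {q0} | {q11} | {q5,q12} | {q1} | {q8} | {q9} | {q3} | {q6}.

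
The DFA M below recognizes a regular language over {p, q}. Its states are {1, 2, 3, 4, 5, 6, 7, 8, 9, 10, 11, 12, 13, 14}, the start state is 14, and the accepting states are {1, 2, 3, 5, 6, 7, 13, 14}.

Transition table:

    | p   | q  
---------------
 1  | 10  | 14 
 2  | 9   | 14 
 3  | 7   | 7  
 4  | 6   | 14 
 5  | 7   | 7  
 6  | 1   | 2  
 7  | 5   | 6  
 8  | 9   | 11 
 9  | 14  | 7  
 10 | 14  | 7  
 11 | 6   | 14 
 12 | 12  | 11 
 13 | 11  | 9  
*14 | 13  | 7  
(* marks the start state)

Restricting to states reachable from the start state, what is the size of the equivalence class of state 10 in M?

2

First remove the unreachable states {3,4,8,12}; 10 states remain.
Initial partition by acceptance: {1,2,5,6,7,13,14} | {9,10,11}.
Refine {1,2,5,6,7,13,14} on symbol p: members go to different blocks, giving {5,6,7,14} and {1,2,13}.
Split {5,6,7,14} by δ(·,p) → {5,7} and {6,14}.
On input q, block {5,7} splits into {5} and {7}.
Split {9,10,11} by δ(·,q) → {9,10} and {11}.
On input p, block {1,2,13} splits into {1,2} and {13}.
Split {6,14} by δ(·,p) → {6} and {14}.
The partition is now stable with 8 blocks: {5} | {9,10} | {1,2} | {6} | {7} | {11} | {13} | {14}.
The equivalence class containing 10 is {9,10}, of size 2.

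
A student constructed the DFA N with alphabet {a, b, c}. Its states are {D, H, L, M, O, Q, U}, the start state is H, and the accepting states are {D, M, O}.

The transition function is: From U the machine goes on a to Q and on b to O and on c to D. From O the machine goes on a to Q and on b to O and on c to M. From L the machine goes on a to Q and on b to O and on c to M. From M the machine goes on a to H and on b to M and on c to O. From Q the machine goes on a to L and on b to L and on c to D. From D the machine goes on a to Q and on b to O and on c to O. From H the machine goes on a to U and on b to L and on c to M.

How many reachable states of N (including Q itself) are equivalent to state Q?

2

All states are reachable from the start state.
Initial partition by acceptance: {D,M,O} | {H,L,Q,U}.
On input b, block {H,L,Q,U} splits into {L,U} and {H,Q}.
The partition is now stable with 3 blocks: {D,M,O} | {L,U} | {H,Q}.
State Q belongs to the block {H,Q}, which has 2 states.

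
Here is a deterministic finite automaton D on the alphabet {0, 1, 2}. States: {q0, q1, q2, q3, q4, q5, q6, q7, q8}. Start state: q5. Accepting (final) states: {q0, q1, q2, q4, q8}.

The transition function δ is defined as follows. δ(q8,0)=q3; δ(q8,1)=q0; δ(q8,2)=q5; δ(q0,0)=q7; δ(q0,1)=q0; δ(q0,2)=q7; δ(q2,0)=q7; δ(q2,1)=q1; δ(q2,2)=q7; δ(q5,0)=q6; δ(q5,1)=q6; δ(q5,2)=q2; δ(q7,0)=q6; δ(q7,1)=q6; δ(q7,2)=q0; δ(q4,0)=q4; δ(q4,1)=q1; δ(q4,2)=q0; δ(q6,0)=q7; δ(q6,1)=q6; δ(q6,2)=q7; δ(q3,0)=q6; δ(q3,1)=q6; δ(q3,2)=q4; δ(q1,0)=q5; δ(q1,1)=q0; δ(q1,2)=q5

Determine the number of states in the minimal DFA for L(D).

3

First remove the unreachable states {q3,q4,q8}; 6 states remain.
Start with accepting vs non-accepting: {q0,q1,q2} | {q5,q6,q7}.
Refine {q5,q6,q7} on symbol 2: members go to different blocks, giving {q5,q7} and {q6}.
No further refinement is possible. Final partition (3 blocks): {q0,q1,q2} | {q5,q7} | {q6}.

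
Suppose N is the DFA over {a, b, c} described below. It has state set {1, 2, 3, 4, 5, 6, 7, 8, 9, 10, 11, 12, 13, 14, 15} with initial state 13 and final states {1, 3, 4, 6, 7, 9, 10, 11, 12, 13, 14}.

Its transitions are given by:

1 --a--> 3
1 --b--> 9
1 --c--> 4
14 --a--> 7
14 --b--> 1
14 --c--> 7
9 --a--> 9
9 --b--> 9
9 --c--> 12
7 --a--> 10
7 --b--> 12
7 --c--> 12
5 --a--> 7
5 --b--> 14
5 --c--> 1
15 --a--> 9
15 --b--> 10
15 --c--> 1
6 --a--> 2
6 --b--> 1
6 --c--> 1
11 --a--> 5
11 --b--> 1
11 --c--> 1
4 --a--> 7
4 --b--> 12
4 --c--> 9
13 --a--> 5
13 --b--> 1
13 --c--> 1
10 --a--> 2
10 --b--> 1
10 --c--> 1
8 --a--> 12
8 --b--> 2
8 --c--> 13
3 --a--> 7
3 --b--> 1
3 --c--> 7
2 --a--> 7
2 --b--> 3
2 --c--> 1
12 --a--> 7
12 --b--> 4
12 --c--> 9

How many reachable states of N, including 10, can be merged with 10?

2

States {6,8,11,15} cannot be reached from the start state, so discard them.
Initial partition by acceptance: {1,3,4,7,9,10,12,13,14} | {2,5}.
On input a, block {1,3,4,7,9,10,12,13,14} splits into {1,3,4,7,9,12,14} and {10,13}.
Refine {1,3,4,7,9,12,14} on symbol a: members go to different blocks, giving {1,3,4,9,12,14} and {7}.
Split {1,3,4,9,12,14} by δ(·,a) → {3,4,12,14} and {1,9}.
Refine {3,4,12,14} on symbol b: members go to different blocks, giving {3,14} and {4,12}.
Split {1,9} by δ(·,a) → {1} and {9}.
The partition is now stable with 7 blocks: {3,14} | {2,5} | {10,13} | {7} | {1} | {4,12} | {9}.
The equivalence class containing 10 is {10,13}, of size 2.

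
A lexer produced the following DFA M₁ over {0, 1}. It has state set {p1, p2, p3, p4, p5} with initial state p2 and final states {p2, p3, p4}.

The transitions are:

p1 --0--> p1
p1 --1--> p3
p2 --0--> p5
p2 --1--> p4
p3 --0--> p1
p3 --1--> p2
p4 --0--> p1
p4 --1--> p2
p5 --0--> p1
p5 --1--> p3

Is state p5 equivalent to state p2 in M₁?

No

Start with accepting vs non-accepting: {p2,p3,p4} | {p1,p5}.
The partition is now stable with 2 blocks: {p2,p3,p4} | {p1,p5}.
p5 and p2 end up in different blocks, so they are distinguishable. For instance, the string 'ε' is accepted from only p2.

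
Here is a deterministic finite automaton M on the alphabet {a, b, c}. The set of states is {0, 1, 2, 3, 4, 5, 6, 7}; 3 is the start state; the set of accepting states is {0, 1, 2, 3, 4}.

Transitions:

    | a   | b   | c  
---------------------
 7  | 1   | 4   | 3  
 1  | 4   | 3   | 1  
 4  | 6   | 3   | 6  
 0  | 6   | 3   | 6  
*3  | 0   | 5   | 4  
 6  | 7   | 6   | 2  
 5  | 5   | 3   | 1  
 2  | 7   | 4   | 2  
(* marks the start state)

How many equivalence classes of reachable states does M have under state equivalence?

All states are reachable from the start state.
Start with accepting vs non-accepting: {0,1,2,3,4} | {5,6,7}.
Refine {0,1,2,3,4} on symbol a: members go to different blocks, giving {0,2,4} and {1,3}.
Split {0,2,4} by δ(·,b) → {0,4} and {2}.
Refine {5,6,7} on symbol a: members go to different blocks, giving {5,6} and {7}.
Split {5,6} by δ(·,a) → {5} and {6}.
Split {1,3} by δ(·,b) → {1} and {3}.
The partition is now stable with 7 blocks: {0,4} | {5} | {1} | {2} | {7} | {6} | {3}.

7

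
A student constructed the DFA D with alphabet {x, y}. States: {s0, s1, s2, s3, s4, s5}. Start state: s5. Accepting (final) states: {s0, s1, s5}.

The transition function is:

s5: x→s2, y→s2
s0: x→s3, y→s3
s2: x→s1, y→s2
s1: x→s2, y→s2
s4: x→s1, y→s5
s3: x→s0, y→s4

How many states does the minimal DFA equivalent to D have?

First remove the unreachable states {s0,s3,s4}; 3 states remain.
Start with accepting vs non-accepting: {s1,s5} | {s2}.
The partition is now stable with 2 blocks: {s1,s5} | {s2}.

2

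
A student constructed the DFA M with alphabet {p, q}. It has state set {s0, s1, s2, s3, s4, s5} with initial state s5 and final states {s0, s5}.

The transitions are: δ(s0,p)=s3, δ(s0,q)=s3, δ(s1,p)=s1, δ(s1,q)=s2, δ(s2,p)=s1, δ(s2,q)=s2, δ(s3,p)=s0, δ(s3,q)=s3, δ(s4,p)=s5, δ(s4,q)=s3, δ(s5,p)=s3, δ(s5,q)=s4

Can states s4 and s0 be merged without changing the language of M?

No

Reachable states from the start: {s0,s3,s4,s5}. Unreachable: {s1,s2} — drop them.
Initial partition by acceptance: {s0,s5} | {s3,s4}.
Stable partition: {s0,s5} | {s3,s4} — 2 equivalence classes.
s4 and s0 end up in different blocks, so they are distinguishable. For instance, the string 'ε' is accepted from only s0.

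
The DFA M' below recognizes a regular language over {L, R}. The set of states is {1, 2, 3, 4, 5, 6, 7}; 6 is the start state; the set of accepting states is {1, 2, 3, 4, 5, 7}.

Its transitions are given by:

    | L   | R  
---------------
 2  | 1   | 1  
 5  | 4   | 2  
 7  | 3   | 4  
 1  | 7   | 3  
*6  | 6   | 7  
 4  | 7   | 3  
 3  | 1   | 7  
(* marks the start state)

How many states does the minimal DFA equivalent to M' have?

2

Reachable states from the start: {1,3,4,6,7}. Unreachable: {2,5} — drop them.
Initial partition by acceptance: {1,3,4,7} | {6}.
No further refinement is possible. Final partition (2 blocks): {1,3,4,7} | {6}.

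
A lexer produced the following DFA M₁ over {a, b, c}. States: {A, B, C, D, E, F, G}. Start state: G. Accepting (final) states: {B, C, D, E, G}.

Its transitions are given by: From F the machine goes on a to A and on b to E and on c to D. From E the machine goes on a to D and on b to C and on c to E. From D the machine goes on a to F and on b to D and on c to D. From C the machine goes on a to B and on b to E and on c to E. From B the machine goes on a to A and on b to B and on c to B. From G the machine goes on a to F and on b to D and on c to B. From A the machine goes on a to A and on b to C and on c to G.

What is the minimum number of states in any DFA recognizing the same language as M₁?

Every state is reachable, so we keep all 7.
Initial partition by acceptance: {B,C,D,E,G} | {A,F}.
Split {B,C,D,E,G} by δ(·,a) → {B,D,G} and {C,E}.
No further refinement is possible. Final partition (3 blocks): {B,D,G} | {A,F} | {C,E}.

3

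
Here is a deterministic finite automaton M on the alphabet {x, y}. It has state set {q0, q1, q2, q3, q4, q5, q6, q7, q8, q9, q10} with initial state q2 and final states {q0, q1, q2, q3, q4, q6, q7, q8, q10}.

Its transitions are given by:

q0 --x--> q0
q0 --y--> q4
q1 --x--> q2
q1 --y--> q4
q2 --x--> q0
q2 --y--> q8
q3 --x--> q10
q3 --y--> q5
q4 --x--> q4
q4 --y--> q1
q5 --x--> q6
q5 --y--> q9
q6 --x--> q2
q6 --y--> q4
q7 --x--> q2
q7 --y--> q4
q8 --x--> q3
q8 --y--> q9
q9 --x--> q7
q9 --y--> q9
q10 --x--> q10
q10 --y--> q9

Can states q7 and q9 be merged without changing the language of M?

No

All states are reachable from the start state.
Initial partition by acceptance: {q0,q1,q2,q3,q4,q6,q7,q8,q10} | {q5,q9}.
Split {q0,q1,q2,q3,q4,q6,q7,q8,q10} by δ(·,y) → {q0,q1,q2,q4,q6,q7} and {q3,q8,q10}.
Split {q0,q1,q2,q4,q6,q7} by δ(·,y) → {q0,q1,q4,q6,q7} and {q2}.
On input x, block {q0,q1,q4,q6,q7} splits into {q1,q6,q7} and {q0,q4}.
Split {q0,q4} by δ(·,y) → {q0} and {q4}.
Stable partition: {q1,q6,q7} | {q5,q9} | {q3,q8,q10} | {q2} | {q0} | {q4} — 6 equivalence classes.
q7 and q9 end up in different blocks, so they are distinguishable. For instance, the string 'ε' is accepted from only q7.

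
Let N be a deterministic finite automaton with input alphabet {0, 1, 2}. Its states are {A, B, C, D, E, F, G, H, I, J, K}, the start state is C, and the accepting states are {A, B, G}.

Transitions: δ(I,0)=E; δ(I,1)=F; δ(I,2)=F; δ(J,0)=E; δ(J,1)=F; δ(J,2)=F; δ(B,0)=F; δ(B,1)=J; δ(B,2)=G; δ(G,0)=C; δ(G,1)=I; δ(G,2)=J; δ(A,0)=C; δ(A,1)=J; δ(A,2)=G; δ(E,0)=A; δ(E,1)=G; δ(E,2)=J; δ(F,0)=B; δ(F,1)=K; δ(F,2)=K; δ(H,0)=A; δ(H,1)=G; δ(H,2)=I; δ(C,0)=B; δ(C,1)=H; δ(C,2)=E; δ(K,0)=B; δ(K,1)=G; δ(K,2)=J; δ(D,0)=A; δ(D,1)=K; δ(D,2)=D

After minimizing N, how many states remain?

5

Reachable states from the start: {A,B,C,E,F,G,H,I,J,K}. Unreachable: {D} — drop them.
Initial partition by acceptance: {A,B,G} | {C,E,F,H,I,J,K}.
Split {A,B,G} by δ(·,2) → {A,B} and {G}.
Split {C,E,F,H,I,J,K} by δ(·,0) → {C,E,F,H,K} and {I,J}.
On input 1, block {C,E,F,H,K} splits into {E,H,K} and {C,F}.
The partition is now stable with 5 blocks: {A,B} | {E,H,K} | {G} | {I,J} | {C,F}.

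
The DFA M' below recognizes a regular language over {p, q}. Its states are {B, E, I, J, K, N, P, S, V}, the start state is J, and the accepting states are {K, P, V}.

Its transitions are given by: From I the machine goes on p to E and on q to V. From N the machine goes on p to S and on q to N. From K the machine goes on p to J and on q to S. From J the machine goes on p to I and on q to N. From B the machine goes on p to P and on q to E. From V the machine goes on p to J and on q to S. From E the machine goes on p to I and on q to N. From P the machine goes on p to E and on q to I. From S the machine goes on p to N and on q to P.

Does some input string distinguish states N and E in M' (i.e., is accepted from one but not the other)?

Reachable states from the start: {E,I,J,N,P,S,V}. Unreachable: {B,K} — drop them.
Initial partition by acceptance: {P,V} | {E,I,J,N,S}.
Refine {E,I,J,N,S} on symbol q: members go to different blocks, giving {E,J,N} and {I,S}.
No further refinement is possible. Final partition (3 blocks): {P,V} | {E,J,N} | {I,S}.
N and E lie in the same block of the stable partition, so they are equivalent — no string distinguishes them.

No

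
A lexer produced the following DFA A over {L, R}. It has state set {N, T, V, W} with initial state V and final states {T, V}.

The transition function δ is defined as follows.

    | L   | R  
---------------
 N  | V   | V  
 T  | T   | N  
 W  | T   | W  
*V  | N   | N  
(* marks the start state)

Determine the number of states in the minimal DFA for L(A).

States {T,W} cannot be reached from the start state, so discard them.
Initial partition by acceptance: {V} | {N}.
The partition is now stable with 2 blocks: {V} | {N}.

2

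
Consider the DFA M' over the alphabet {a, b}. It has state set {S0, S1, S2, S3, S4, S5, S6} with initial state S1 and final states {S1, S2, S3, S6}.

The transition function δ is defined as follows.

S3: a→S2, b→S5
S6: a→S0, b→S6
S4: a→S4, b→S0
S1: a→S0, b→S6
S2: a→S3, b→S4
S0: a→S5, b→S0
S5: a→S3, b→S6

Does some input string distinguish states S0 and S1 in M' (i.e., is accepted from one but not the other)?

Every state is reachable, so we keep all 7.
Initial partition by acceptance: {S1,S2,S3,S6} | {S0,S4,S5}.
Refine {S1,S2,S3,S6} on symbol a: members go to different blocks, giving {S1,S6} and {S2,S3}.
Split {S0,S4,S5} by δ(·,a) → {S0,S4} and {S5}.
Split {S0,S4} by δ(·,a) → {S0} and {S4}.
Split {S2,S3} by δ(·,b) → {S2} and {S3}.
No further refinement is possible. Final partition (6 blocks): {S1,S6} | {S0} | {S2} | {S5} | {S4} | {S3}.
S0 and S1 end up in different blocks, so they are distinguishable. For instance, the string 'ε' is accepted from only S1.

Yes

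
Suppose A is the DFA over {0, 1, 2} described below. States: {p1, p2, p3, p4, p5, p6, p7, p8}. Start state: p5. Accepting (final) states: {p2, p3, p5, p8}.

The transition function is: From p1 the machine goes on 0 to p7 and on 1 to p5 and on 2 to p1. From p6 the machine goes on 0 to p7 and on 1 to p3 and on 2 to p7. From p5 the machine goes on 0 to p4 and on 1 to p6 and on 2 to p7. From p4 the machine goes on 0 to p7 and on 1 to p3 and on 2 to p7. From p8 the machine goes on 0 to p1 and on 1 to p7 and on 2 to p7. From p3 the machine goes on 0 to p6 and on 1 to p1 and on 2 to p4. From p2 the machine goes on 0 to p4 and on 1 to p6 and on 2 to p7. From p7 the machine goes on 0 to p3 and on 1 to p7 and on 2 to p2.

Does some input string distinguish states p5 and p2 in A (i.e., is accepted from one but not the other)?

First remove the unreachable states {p8}; 7 states remain.
Start with accepting vs non-accepting: {p2,p3,p5} | {p1,p4,p6,p7}.
On input 0, block {p1,p4,p6,p7} splits into {p1,p4,p6} and {p7}.
Refine {p2,p3,p5} on symbol 2: members go to different blocks, giving {p2,p5} and {p3}.
On input 1, block {p1,p4,p6} splits into {p4,p6} and {p1}.
Stable partition: {p2,p5} | {p4,p6} | {p7} | {p3} | {p1} — 5 equivalence classes.
p5 and p2 lie in the same block of the stable partition, so they are equivalent — no string distinguishes them.

No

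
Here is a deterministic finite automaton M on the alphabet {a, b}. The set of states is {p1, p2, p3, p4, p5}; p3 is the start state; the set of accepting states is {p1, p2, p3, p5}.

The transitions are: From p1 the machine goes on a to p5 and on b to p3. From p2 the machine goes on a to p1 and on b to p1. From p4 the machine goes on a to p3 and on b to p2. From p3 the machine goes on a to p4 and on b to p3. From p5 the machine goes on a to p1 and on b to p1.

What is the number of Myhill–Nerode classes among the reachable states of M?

4

All states are reachable from the start state.
Initial partition by acceptance: {p1,p2,p3,p5} | {p4}.
On input a, block {p1,p2,p3,p5} splits into {p1,p2,p5} and {p3}.
Split {p1,p2,p5} by δ(·,b) → {p2,p5} and {p1}.
Stable partition: {p2,p5} | {p4} | {p3} | {p1} — 4 equivalence classes.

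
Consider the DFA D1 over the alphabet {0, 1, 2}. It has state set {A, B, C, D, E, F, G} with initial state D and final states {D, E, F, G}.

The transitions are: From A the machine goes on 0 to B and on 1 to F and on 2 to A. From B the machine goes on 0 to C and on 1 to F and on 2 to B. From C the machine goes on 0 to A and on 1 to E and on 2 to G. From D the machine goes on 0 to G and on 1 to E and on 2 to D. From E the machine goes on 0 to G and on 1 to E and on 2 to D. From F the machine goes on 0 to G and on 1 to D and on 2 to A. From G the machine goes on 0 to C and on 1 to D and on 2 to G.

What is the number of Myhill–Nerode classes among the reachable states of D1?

6

Every state is reachable, so we keep all 7.
P0 = {D,E,F,G} | {A,B,C}.
Refine {D,E,F,G} on symbol 0: members go to different blocks, giving {D,E,F} and {G}.
Split {D,E,F} by δ(·,2) → {D,E} and {F}.
On input 1, block {A,B,C} splits into {A,B} and {C}.
Refine {A,B} on symbol 0: members go to different blocks, giving {A} and {B}.
The partition is now stable with 6 blocks: {D,E} | {A} | {G} | {F} | {C} | {B}.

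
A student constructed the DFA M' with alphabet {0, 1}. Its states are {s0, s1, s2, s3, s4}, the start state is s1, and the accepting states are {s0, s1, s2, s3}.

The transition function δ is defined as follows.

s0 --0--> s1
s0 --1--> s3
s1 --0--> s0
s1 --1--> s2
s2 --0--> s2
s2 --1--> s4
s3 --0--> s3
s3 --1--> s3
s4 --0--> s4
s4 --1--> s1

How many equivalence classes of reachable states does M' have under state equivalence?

5

Every state is reachable, so we keep all 5.
Start with accepting vs non-accepting: {s0,s1,s2,s3} | {s4}.
Split {s0,s1,s2,s3} by δ(·,1) → {s0,s1,s3} and {s2}.
On input 1, block {s0,s1,s3} splits into {s0,s3} and {s1}.
Split {s0,s3} by δ(·,0) → {s0} and {s3}.
No further refinement is possible. Final partition (5 blocks): {s0} | {s4} | {s2} | {s1} | {s3}.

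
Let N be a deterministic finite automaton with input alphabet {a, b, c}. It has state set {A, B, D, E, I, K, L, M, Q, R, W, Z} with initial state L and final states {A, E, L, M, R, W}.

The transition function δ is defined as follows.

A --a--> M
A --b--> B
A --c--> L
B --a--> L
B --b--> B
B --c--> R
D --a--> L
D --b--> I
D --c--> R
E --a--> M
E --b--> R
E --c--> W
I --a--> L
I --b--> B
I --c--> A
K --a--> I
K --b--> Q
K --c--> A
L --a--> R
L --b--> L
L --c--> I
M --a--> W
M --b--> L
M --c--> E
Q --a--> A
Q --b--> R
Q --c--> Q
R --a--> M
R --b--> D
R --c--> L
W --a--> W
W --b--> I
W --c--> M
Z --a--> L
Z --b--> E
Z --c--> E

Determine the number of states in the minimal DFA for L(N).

First remove the unreachable states {K,Q,Z}; 9 states remain.
P0 = {A,E,L,M,R,W} | {B,D,I}.
Refine {A,E,L,M,R,W} on symbol b: members go to different blocks, giving {A,R,W} and {E,L,M}.
Refine {A,R,W} on symbol a: members go to different blocks, giving {A,R} and {W}.
Refine {E,L,M} on symbol a: members go to different blocks, giving {L} and {E} and {M}.
No further refinement is possible. Final partition (6 blocks): {A,R} | {B,D,I} | {L} | {W} | {E} | {M}.

6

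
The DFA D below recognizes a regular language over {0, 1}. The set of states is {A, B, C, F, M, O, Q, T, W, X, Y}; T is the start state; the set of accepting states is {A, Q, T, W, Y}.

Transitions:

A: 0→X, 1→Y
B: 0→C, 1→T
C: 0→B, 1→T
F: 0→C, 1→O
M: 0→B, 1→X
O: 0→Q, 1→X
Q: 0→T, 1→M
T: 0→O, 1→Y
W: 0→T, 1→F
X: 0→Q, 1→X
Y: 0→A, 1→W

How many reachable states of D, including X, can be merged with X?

2

Every state is reachable, so we keep all 11.
P0 = {A,Q,T,W,Y} | {B,C,F,M,O,X}.
On input 0, block {A,Q,T,W,Y} splits into {Q,W,Y} and {A,T}.
Split {Q,W,Y} by δ(·,1) → {Q,W} and {Y}.
Refine {B,C,F,M,O,X} on symbol 0: members go to different blocks, giving {B,C,F,M} and {O,X}.
Refine {B,C,F,M} on symbol 1: members go to different blocks, giving {B,C} and {F,M}.
Stable partition: {Q,W} | {B,C} | {A,T} | {Y} | {O,X} | {F,M} — 6 equivalence classes.
State X belongs to the block {O,X}, which has 2 states.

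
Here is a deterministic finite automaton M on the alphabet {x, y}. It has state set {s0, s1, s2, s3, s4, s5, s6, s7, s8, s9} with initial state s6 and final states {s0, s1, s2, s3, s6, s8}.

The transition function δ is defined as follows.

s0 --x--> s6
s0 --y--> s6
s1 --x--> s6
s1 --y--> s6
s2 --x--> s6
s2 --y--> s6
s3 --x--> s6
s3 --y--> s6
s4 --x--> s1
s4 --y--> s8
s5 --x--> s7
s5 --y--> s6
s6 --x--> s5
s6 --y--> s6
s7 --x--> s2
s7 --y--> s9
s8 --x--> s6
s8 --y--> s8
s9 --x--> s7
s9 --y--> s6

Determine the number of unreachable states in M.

5

No path from s6 leads to s0, s1, s3, s4, s8; the other 5 states are all reachable.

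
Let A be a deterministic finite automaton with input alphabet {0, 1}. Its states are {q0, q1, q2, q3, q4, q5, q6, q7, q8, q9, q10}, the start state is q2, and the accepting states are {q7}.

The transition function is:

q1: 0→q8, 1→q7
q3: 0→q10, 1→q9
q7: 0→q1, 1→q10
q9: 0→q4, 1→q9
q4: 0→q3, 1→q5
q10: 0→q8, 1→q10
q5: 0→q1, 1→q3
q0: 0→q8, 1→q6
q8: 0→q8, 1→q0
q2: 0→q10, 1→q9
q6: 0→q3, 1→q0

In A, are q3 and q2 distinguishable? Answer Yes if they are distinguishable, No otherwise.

P0 = {q7} | {q0,q1,q2,q3,q4,q5,q6,q8,q9,q10}.
Refine {q0,q1,q2,q3,q4,q5,q6,q8,q9,q10} on symbol 1: members go to different blocks, giving {q0,q2,q3,q4,q5,q6,q8,q9,q10} and {q1}.
Refine {q0,q2,q3,q4,q5,q6,q8,q9,q10} on symbol 0: members go to different blocks, giving {q0,q2,q3,q4,q6,q8,q9,q10} and {q5}.
Split {q0,q2,q3,q4,q6,q8,q9,q10} by δ(·,1) → {q0,q2,q3,q6,q8,q9,q10} and {q4}.
Split {q0,q2,q3,q6,q8,q9,q10} by δ(·,0) → {q0,q2,q3,q6,q8,q10} and {q9}.
Refine {q0,q2,q3,q6,q8,q10} on symbol 1: members go to different blocks, giving {q0,q6,q8,q10} and {q2,q3}.
On input 0, block {q0,q6,q8,q10} splits into {q0,q8,q10} and {q6}.
Split {q0,q8,q10} by δ(·,1) → {q8,q10} and {q0}.
Refine {q8,q10} on symbol 1: members go to different blocks, giving {q8} and {q10}.
Stable partition: {q7} | {q8} | {q1} | {q5} | {q4} | {q9} | {q2,q3} | {q6} | {q0} | {q10} — 10 equivalence classes.
q3 and q2 lie in the same block of the stable partition, so they are equivalent — no string distinguishes them.

No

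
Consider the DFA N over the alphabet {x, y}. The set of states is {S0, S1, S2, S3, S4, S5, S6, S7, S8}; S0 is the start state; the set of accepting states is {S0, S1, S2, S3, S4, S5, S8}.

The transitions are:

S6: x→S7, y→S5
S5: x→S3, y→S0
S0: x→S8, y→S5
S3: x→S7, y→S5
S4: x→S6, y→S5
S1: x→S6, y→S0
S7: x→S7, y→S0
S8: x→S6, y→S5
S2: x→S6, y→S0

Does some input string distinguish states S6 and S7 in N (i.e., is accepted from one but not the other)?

No

Reachable states from the start: {S0,S3,S5,S6,S7,S8}. Unreachable: {S1,S2,S4} — drop them.
Start with accepting vs non-accepting: {S0,S3,S5,S8} | {S6,S7}.
Refine {S0,S3,S5,S8} on symbol x: members go to different blocks, giving {S0,S5} and {S3,S8}.
Stable partition: {S0,S5} | {S6,S7} | {S3,S8} — 3 equivalence classes.
S6 and S7 lie in the same block of the stable partition, so they are equivalent — no string distinguishes them.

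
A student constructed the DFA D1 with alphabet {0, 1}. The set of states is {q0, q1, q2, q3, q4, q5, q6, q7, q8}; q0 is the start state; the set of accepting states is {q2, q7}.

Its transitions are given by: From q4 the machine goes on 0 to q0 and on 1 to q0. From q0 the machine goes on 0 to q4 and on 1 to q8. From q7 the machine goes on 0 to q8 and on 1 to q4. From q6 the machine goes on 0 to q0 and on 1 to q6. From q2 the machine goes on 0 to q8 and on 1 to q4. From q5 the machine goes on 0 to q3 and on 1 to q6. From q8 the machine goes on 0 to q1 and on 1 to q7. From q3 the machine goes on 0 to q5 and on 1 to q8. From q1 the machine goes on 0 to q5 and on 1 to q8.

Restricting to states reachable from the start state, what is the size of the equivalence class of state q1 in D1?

First remove the unreachable states {q2}; 8 states remain.
Initial partition by acceptance: {q7} | {q0,q1,q3,q4,q5,q6,q8}.
Split {q0,q1,q3,q4,q5,q6,q8} by δ(·,1) → {q0,q1,q3,q4,q5,q6} and {q8}.
Refine {q0,q1,q3,q4,q5,q6} on symbol 1: members go to different blocks, giving {q0,q1,q3} and {q4,q5,q6}.
On input 1, block {q4,q5,q6} splits into {q5,q6} and {q4}.
Refine {q0,q1,q3} on symbol 0: members go to different blocks, giving {q1,q3} and {q0}.
On input 0, block {q5,q6} splits into {q5} and {q6}.
No further refinement is possible. Final partition (7 blocks): {q7} | {q1,q3} | {q8} | {q5} | {q4} | {q0} | {q6}.
State q1 belongs to the block {q1,q3}, which has 2 states.

2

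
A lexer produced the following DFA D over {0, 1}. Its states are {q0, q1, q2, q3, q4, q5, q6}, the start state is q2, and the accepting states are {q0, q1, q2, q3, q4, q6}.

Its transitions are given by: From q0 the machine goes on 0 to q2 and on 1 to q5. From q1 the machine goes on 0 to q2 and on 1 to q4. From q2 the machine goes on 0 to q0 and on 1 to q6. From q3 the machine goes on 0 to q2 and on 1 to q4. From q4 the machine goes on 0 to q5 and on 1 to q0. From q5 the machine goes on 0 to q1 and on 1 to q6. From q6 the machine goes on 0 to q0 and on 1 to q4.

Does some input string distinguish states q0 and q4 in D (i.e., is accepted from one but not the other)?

States {q3} cannot be reached from the start state, so discard them.
Initial partition by acceptance: {q0,q1,q2,q4,q6} | {q5}.
Split {q0,q1,q2,q4,q6} by δ(·,0) → {q0,q1,q2,q6} and {q4}.
Refine {q0,q1,q2,q6} on symbol 1: members go to different blocks, giving {q1,q6} and {q0} and {q2}.
Split {q1,q6} by δ(·,0) → {q1} and {q6}.
The partition is now stable with 6 blocks: {q1} | {q5} | {q4} | {q0} | {q2} | {q6}.
q0 and q4 end up in different blocks, so they are distinguishable. For instance, the string '0' is accepted from only q0.

Yes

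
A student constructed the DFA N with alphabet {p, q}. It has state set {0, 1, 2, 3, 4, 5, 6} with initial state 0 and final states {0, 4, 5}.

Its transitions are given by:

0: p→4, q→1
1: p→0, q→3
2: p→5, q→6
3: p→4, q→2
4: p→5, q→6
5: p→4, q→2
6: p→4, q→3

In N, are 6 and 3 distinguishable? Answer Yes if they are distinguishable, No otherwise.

Start with accepting vs non-accepting: {0,4,5} | {1,2,3,6}.
The partition is now stable with 2 blocks: {0,4,5} | {1,2,3,6}.
6 and 3 lie in the same block of the stable partition, so they are equivalent — no string distinguishes them.

No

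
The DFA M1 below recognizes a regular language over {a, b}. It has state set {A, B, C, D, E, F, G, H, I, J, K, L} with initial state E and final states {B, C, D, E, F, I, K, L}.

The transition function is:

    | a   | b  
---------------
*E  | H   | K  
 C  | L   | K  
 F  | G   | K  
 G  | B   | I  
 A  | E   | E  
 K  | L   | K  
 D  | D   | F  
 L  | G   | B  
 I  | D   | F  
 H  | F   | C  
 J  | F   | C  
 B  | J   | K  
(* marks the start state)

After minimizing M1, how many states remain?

First remove the unreachable states {A}; 11 states remain.
Initial partition by acceptance: {B,C,D,E,F,I,K,L} | {G,H,J}.
Refine {B,C,D,E,F,I,K,L} on symbol a: members go to different blocks, giving {B,E,F,L} and {C,D,I,K}.
Split {B,E,F,L} by δ(·,b) → {B,E,F} and {L}.
On input a, block {C,D,I,K} splits into {C,K} and {D,I}.
Refine {G,H,J} on symbol b: members go to different blocks, giving {H,J} and {G}.
On input a, block {B,E,F} splits into {B,E} and {F}.
The partition is now stable with 7 blocks: {B,E} | {H,J} | {C,K} | {L} | {D,I} | {G} | {F}.

7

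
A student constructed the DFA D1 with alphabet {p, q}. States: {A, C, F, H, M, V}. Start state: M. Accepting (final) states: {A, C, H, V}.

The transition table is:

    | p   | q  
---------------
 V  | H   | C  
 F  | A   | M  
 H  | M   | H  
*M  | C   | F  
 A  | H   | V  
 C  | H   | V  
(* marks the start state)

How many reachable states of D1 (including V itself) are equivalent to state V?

3

Start with accepting vs non-accepting: {A,C,H,V} | {F,M}.
On input p, block {A,C,H,V} splits into {A,C,V} and {H}.
No further refinement is possible. Final partition (3 blocks): {A,C,V} | {F,M} | {H}.
State V belongs to the block {A,C,V}, which has 3 states.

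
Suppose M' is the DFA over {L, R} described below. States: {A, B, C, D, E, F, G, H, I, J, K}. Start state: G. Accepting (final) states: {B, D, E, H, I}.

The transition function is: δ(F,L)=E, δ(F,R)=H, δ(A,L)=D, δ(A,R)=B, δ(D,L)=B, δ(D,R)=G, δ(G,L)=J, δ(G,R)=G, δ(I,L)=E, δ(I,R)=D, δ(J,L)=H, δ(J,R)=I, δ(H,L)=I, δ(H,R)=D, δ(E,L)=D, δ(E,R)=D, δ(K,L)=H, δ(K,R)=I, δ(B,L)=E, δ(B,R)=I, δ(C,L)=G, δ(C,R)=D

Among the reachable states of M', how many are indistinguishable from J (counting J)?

1

States {A,C,F,K} cannot be reached from the start state, so discard them.
P0 = {B,D,E,H,I} | {G,J}.
Split {B,D,E,H,I} by δ(·,R) → {B,E,H,I} and {D}.
Refine {B,E,H,I} on symbol L: members go to different blocks, giving {B,H,I} and {E}.
Split {B,H,I} by δ(·,L) → {B,I} and {H}.
Refine {B,I} on symbol R: members go to different blocks, giving {B} and {I}.
Refine {G,J} on symbol L: members go to different blocks, giving {G} and {J}.
The partition is now stable with 7 blocks: {B} | {G} | {D} | {E} | {H} | {I} | {J}.
State J belongs to the block {J}, which has 1 states.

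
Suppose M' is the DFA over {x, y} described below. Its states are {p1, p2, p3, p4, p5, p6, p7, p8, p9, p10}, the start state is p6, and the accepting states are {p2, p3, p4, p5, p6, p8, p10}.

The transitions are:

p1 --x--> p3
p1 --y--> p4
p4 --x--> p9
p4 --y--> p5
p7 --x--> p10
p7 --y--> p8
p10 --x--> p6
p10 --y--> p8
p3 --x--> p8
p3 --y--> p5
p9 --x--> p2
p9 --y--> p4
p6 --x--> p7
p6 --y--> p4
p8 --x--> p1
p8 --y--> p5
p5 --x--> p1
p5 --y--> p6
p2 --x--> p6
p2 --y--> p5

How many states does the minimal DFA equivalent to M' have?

Initial partition by acceptance: {p2,p3,p4,p5,p6,p8,p10} | {p1,p7,p9}.
On input x, block {p2,p3,p4,p5,p6,p8,p10} splits into {p4,p5,p6,p8} and {p2,p3,p10}.
Stable partition: {p4,p5,p6,p8} | {p1,p7,p9} | {p2,p3,p10} — 3 equivalence classes.

3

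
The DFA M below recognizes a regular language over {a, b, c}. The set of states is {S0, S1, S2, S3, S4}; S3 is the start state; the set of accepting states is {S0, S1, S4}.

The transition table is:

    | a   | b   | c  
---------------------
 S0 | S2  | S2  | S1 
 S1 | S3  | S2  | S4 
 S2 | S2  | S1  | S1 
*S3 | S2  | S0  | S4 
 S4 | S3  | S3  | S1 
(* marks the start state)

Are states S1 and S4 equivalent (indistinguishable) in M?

Every state is reachable, so we keep all 5.
Initial partition by acceptance: {S0,S1,S4} | {S2,S3}.
No further refinement is possible. Final partition (2 blocks): {S0,S1,S4} | {S2,S3}.
S1 and S4 lie in the same block of the stable partition, so they are equivalent — no string distinguishes them.

Yes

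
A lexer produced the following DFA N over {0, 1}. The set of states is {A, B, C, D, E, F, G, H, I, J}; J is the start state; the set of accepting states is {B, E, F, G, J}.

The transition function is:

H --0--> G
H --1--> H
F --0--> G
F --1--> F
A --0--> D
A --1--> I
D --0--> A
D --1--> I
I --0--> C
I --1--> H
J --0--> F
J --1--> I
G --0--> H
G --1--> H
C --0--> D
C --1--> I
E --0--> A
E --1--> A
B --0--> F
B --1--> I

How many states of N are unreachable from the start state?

BFS from J reaches {A, C, D, F, G, H, I, J}; the 2 state(s) B, E are never visited.

2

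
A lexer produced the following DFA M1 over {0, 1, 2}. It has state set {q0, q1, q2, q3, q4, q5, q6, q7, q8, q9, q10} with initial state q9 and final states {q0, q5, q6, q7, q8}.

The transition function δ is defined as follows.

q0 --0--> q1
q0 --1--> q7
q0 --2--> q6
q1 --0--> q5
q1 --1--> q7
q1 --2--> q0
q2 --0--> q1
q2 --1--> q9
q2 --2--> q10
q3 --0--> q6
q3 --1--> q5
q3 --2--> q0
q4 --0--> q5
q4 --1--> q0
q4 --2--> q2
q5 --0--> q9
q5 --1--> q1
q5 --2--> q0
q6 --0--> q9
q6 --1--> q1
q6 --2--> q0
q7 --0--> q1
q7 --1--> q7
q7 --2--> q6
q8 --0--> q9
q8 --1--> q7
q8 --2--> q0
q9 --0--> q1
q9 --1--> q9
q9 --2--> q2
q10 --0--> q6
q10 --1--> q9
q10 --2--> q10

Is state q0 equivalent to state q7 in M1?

Yes

Reachable states from the start: {q0,q1,q2,q5,q6,q7,q9,q10}. Unreachable: {q3,q4,q8} — drop them.
Start with accepting vs non-accepting: {q0,q5,q6,q7} | {q1,q2,q9,q10}.
Refine {q0,q5,q6,q7} on symbol 1: members go to different blocks, giving {q0,q7} and {q5,q6}.
Refine {q1,q2,q9,q10} on symbol 0: members go to different blocks, giving {q1,q10} and {q2,q9}.
Split {q1,q10} by δ(·,1) → {q1} and {q10}.
On input 2, block {q2,q9} splits into {q2} and {q9}.
No further refinement is possible. Final partition (6 blocks): {q0,q7} | {q1} | {q5,q6} | {q2} | {q10} | {q9}.
q0 and q7 lie in the same block of the stable partition, so they are equivalent — no string distinguishes them.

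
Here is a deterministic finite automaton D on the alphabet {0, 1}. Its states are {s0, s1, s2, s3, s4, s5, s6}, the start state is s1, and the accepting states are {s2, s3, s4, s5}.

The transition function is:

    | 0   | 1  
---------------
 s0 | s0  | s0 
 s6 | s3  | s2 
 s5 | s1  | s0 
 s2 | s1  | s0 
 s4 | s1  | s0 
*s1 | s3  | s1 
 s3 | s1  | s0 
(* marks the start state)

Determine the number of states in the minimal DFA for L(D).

Reachable states from the start: {s0,s1,s3}. Unreachable: {s2,s4,s5,s6} — drop them.
Initial partition by acceptance: {s3} | {s0,s1}.
On input 0, block {s0,s1} splits into {s0} and {s1}.
Stable partition: {s3} | {s0} | {s1} — 3 equivalence classes.

3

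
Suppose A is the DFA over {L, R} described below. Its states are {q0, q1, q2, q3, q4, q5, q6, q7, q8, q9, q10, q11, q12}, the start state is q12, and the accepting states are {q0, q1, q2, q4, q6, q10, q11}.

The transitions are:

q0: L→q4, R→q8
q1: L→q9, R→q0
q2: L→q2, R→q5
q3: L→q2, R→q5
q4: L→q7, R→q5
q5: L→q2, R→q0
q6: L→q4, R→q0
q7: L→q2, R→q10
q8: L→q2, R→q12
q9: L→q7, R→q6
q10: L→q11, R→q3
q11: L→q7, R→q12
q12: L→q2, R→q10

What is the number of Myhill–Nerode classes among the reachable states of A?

States {q1,q6,q9} cannot be reached from the start state, so discard them.
Start with accepting vs non-accepting: {q0,q2,q4,q10,q11} | {q3,q5,q7,q8,q12}.
Refine {q0,q2,q4,q10,q11} on symbol L: members go to different blocks, giving {q0,q2,q10} and {q4,q11}.
Split {q0,q2,q10} by δ(·,L) → {q0,q10} and {q2}.
Refine {q3,q5,q7,q8,q12} on symbol R: members go to different blocks, giving {q5,q7,q12} and {q3,q8}.
The partition is now stable with 5 blocks: {q0,q10} | {q5,q7,q12} | {q4,q11} | {q2} | {q3,q8}.

5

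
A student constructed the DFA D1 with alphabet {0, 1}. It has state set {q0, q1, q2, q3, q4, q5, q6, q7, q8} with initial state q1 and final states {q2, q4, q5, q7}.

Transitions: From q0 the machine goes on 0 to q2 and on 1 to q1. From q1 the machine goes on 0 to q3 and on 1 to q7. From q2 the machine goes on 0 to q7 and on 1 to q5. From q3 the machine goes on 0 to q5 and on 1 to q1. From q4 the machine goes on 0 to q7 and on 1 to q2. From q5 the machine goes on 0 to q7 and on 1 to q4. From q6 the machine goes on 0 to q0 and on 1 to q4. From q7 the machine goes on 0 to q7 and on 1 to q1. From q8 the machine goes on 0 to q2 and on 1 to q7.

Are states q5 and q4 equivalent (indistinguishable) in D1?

Reachable states from the start: {q1,q2,q3,q4,q5,q7}. Unreachable: {q0,q6,q8} — drop them.
Start with accepting vs non-accepting: {q2,q4,q5,q7} | {q1,q3}.
Split {q2,q4,q5,q7} by δ(·,1) → {q2,q4,q5} and {q7}.
Split {q1,q3} by δ(·,0) → {q1} and {q3}.
Stable partition: {q2,q4,q5} | {q1} | {q7} | {q3} — 4 equivalence classes.
q5 and q4 lie in the same block of the stable partition, so they are equivalent — no string distinguishes them.

Yes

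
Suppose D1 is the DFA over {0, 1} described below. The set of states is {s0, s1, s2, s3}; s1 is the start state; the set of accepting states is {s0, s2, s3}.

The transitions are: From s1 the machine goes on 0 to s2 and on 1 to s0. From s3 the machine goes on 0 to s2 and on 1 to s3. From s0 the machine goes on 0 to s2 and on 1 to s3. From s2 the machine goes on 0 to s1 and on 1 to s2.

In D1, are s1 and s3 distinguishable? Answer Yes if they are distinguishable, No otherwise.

Start with accepting vs non-accepting: {s0,s2,s3} | {s1}.
On input 0, block {s0,s2,s3} splits into {s0,s3} and {s2}.
No further refinement is possible. Final partition (3 blocks): {s0,s3} | {s1} | {s2}.
s1 and s3 end up in different blocks, so they are distinguishable. For instance, the string 'ε' is accepted from only s3.

Yes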